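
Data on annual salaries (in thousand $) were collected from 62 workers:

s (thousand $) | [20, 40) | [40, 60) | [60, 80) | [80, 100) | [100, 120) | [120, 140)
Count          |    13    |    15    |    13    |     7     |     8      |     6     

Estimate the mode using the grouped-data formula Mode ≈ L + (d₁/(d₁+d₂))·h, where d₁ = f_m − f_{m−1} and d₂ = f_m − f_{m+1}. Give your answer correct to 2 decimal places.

Modal class: [40, 60) (highest frequency 15).
d₁ = 15 − 13 = 2, d₂ = 15 − 13 = 2
Mode ≈ 40 + (2/(2+2)) × 20 = 40 + 10.0000 = 50.0000

50.00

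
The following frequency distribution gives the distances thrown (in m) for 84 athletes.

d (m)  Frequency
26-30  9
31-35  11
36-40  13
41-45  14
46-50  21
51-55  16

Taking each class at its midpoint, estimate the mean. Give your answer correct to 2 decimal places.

42.46

Midpoints: 28, 33, 38, 43, 48, 53
Σfm = 9×28 + 11×33 + 13×38 + 14×43 + 21×48 + 16×53 = 3567
n = Σf = 84
Mean = 3567 / 84 = 42.4643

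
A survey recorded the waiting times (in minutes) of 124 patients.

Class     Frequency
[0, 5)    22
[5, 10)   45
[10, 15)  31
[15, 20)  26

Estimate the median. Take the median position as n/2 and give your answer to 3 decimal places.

9.444

Cumulative frequencies: 22, 67, 98, 124
n = 124; position = n/2 = 62.
This falls in the class [5, 10): L = 5, F = 22, f = 45, h = 5.
Median ≈ 5 + ((62 − 22) / 45) × 5 = 9.4444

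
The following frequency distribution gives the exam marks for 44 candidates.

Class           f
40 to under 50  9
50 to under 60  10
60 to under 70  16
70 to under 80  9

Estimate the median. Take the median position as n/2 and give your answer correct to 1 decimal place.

61.9

Cumulative frequencies: 9, 19, 35, 44
n = 44; position = n/2 = 22.
This falls in the class 60 to under 70: L = 60, F = 19, f = 16, h = 10.
Median ≈ 60 + ((22 − 19) / 16) × 10 = 61.8750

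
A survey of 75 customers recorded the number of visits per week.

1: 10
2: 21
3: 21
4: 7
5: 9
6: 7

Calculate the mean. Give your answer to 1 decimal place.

Values: 1, 2, 3, 4, 5, 6
Σfx = 10×1 + 21×2 + 21×3 + 7×4 + 9×5 + 7×6 = 230
n = Σf = 75
Mean = 230 / 75 = 3.0667

3.1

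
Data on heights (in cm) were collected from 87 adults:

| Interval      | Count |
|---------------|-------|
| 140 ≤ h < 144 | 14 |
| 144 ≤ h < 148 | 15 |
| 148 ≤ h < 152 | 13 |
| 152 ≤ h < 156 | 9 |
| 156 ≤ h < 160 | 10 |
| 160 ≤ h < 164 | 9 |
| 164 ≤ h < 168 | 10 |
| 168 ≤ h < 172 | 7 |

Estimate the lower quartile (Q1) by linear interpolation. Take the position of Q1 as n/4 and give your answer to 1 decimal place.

Cumulative frequencies: 14, 29, 42, 51, 61, 70, 80, 87
n = 87; position = n/4 = 21.75.
This falls in the class 144 ≤ h < 148: L = 144, F = 14, f = 15, h = 4.
Lower quartile ≈ 144 + ((21.75 − 14) / 15) × 4 = 146.0667

146.1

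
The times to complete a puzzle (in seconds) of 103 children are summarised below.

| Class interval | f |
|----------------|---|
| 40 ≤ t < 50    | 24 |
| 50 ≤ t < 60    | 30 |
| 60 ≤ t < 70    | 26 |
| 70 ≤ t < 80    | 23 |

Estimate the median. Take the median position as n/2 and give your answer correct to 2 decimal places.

59.17

Cumulative frequencies: 24, 54, 80, 103
n = 103; position = n/2 = 51.5.
This falls in the class 50 ≤ t < 60: L = 50, F = 24, f = 30, h = 10.
Median ≈ 50 + ((51.5 − 24) / 30) × 10 = 59.1667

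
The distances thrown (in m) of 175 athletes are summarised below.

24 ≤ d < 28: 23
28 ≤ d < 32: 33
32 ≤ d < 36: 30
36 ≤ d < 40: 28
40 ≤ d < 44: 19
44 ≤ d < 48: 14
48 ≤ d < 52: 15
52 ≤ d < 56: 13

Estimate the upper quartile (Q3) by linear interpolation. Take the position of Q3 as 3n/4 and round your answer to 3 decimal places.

43.632

Cumulative frequencies: 23, 56, 86, 114, 133, 147, 162, 175
n = 175; position = 3n/4 = 131.25.
This falls in the class 40 ≤ d < 44: L = 40, F = 114, f = 19, h = 4.
Upper quartile ≈ 40 + ((131.25 − 114) / 19) × 4 = 43.6316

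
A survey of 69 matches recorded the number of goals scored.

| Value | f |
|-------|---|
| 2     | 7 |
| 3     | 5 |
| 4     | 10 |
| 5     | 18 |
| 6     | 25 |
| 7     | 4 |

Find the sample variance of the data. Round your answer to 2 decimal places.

Values: 2, 3, 4, 5, 6, 7
n = 69, Σfx = 337, mean = 4.8841
Σfx² = 1779
Σf(x − x̄)² = Σfx² − (Σfx)²/n = 1779 − 337²/69 = 133.0725
Sample variance = 133.0725 / 68 = 1.9569

1.96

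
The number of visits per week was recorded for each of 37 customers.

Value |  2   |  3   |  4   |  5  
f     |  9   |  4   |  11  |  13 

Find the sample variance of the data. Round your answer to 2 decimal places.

1.41

Values: 2, 3, 4, 5
n = 37, Σfx = 139, mean = 3.7568
Σfx² = 573
Σf(x − x̄)² = Σfx² − (Σfx)²/n = 573 − 139²/37 = 50.8108
Sample variance = 50.8108 / 36 = 1.4114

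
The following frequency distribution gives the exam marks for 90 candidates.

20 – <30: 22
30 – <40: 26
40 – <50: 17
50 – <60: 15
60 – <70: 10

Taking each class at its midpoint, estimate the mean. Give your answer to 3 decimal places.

Midpoints: 25, 35, 45, 55, 65
Σfm = 22×25 + 26×35 + 17×45 + 15×55 + 10×65 = 3700
n = Σf = 90
Mean = 3700 / 90 = 41.1111

41.111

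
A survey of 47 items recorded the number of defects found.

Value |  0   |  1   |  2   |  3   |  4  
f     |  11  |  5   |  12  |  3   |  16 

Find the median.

2

Cumulative frequencies: 11, 16, 28, 31, 47
n = 47, so the median is the value in position (n+1)/2 = 24.
Position 24 falls at value 2.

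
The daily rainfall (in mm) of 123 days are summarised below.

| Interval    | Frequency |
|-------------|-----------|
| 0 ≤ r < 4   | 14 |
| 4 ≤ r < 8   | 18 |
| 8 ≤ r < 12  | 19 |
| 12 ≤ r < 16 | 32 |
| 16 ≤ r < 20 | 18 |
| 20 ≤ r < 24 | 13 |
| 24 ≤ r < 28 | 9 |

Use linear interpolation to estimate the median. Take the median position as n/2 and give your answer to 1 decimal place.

Cumulative frequencies: 14, 32, 51, 83, 101, 114, 123
n = 123; position = n/2 = 61.5.
This falls in the class 12 ≤ r < 16: L = 12, F = 51, f = 32, h = 4.
Median ≈ 12 + ((61.5 − 51) / 32) × 4 = 13.3125

13.3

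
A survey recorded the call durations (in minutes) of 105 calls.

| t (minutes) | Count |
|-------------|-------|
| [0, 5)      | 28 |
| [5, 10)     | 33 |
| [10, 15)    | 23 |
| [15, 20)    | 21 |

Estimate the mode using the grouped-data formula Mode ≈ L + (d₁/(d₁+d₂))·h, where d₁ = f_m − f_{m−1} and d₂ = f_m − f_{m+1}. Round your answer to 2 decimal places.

6.67

Modal class: [5, 10) (highest frequency 33).
d₁ = 33 − 28 = 5, d₂ = 33 − 23 = 10
Mode ≈ 5 + (5/(5+10)) × 5 = 5 + 1.6667 = 6.6667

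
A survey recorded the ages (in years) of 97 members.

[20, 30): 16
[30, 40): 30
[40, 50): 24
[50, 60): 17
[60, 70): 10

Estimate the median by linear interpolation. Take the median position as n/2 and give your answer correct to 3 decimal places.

41.042

Cumulative frequencies: 16, 46, 70, 87, 97
n = 97; position = n/2 = 48.5.
This falls in the class [40, 50): L = 40, F = 46, f = 24, h = 10.
Median ≈ 40 + ((48.5 − 46) / 24) × 10 = 41.0417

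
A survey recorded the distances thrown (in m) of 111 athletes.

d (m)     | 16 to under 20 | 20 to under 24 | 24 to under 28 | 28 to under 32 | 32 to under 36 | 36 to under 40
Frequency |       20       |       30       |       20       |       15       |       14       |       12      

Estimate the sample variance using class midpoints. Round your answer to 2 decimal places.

41.93

Midpoints: 18, 22, 26, 30, 34, 38
n = 111, Σfm = 2922, mean = 26.3243
Σfm² = 81532
Σf(m − x̄)² = Σfm² − (Σfm)²/n = 81532 − 2922²/111 = 4612.3243
Sample variance = 4612.3243 / 110 = 41.9302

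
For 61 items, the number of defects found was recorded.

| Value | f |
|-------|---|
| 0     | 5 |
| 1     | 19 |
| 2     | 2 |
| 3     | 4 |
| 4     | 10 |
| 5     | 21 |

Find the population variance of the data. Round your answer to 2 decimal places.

3.55

Values: 0, 1, 2, 3, 4, 5
n = 61, Σfx = 180, mean = 2.9508
Σfx² = 748
Σf(x − x̄)² = Σfx² − (Σfx)²/n = 748 − 180²/61 = 216.8525
Population variance = 216.8525 / 61 = 3.5550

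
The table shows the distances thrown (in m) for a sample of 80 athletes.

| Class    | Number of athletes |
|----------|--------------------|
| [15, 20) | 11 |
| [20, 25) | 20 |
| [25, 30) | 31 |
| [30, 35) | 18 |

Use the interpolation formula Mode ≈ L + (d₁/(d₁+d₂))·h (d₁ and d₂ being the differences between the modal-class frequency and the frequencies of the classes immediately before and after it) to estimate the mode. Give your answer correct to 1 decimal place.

Modal class: [25, 30) (highest frequency 31).
d₁ = 31 − 20 = 11, d₂ = 31 − 18 = 13
Mode ≈ 25 + (11/(11+13)) × 5 = 25 + 2.2917 = 27.2917

27.3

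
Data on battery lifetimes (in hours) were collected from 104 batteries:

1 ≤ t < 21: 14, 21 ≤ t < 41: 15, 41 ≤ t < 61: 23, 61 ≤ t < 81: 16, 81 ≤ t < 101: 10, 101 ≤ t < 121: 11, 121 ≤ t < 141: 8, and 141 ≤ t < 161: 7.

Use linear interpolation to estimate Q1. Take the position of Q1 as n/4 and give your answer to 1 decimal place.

Cumulative frequencies: 14, 29, 52, 68, 78, 89, 97, 104
n = 104; position = n/4 = 26.
This falls in the class 21 ≤ t < 41: L = 21, F = 14, f = 15, h = 20.
Lower quartile ≈ 21 + ((26 − 14) / 15) × 20 = 37.0000

37.0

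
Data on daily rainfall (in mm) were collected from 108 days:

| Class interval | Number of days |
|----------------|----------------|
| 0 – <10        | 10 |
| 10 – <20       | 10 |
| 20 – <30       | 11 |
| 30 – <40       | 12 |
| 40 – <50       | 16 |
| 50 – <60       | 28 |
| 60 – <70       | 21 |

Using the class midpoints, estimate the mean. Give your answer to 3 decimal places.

41.852

Midpoints: 5, 15, 25, 35, 45, 55, 65
Σfm = 10×5 + 10×15 + 11×25 + 12×35 + 16×45 + 28×55 + 21×65 = 4520
n = Σf = 108
Mean = 4520 / 108 = 41.8519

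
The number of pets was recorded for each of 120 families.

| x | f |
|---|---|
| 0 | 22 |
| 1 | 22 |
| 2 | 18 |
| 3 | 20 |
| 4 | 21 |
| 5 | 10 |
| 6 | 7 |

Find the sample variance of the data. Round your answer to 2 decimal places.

3.29

Values: 0, 1, 2, 3, 4, 5, 6
n = 120, Σfx = 294, mean = 2.4500
Σfx² = 1112
Σf(x − x̄)² = Σfx² − (Σfx)²/n = 1112 − 294²/120 = 391.7000
Sample variance = 391.7000 / 119 = 3.2916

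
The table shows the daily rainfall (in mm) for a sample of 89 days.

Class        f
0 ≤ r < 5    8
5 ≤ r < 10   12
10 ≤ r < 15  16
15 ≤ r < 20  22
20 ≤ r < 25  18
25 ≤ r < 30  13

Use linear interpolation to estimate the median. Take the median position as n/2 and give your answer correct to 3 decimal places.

Cumulative frequencies: 8, 20, 36, 58, 76, 89
n = 89; position = n/2 = 44.5.
This falls in the class 15 ≤ r < 20: L = 15, F = 36, f = 22, h = 5.
Median ≈ 15 + ((44.5 − 36) / 22) × 5 = 16.9318

16.932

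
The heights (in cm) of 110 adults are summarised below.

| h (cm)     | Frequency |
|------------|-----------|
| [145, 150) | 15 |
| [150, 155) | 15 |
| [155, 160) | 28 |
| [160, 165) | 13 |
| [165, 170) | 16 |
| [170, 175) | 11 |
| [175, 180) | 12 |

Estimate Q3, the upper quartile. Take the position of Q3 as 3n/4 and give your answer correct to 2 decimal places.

168.59

Cumulative frequencies: 15, 30, 58, 71, 87, 98, 110
n = 110; position = 3n/4 = 82.5.
This falls in the class [165, 170): L = 165, F = 71, f = 16, h = 5.
Upper quartile ≈ 165 + ((82.5 − 71) / 16) × 5 = 168.5938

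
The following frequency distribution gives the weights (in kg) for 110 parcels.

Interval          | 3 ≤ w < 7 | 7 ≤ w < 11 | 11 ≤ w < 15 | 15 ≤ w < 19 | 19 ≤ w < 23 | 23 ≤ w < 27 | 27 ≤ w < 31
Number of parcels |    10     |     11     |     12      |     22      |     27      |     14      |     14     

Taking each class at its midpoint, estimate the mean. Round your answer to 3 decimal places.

18.200

Midpoints: 5, 9, 13, 17, 21, 25, 29
Σfm = 10×5 + 11×9 + 12×13 + 22×17 + 27×21 + 14×25 + 14×29 = 2002
n = Σf = 110
Mean = 2002 / 110 = 18.2000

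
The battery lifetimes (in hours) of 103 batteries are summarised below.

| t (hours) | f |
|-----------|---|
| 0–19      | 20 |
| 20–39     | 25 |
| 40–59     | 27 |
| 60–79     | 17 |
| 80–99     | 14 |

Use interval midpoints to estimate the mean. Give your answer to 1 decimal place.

45.6

Midpoints: 9.5, 29.5, 49.5, 69.5, 89.5
Σfm = 20×9.5 + 25×29.5 + 27×49.5 + 17×69.5 + 14×89.5 = 4698.5
n = Σf = 103
Mean = 4698.5 / 103 = 45.6165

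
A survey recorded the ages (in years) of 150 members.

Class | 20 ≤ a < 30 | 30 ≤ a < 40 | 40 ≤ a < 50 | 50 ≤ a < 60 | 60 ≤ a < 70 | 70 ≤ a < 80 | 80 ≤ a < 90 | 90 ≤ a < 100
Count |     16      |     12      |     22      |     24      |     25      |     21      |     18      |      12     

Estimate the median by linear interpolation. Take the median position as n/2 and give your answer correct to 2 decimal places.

60.40

Cumulative frequencies: 16, 28, 50, 74, 99, 120, 138, 150
n = 150; position = n/2 = 75.
This falls in the class 60 ≤ a < 70: L = 60, F = 74, f = 25, h = 10.
Median ≈ 60 + ((75 − 74) / 25) × 10 = 60.4000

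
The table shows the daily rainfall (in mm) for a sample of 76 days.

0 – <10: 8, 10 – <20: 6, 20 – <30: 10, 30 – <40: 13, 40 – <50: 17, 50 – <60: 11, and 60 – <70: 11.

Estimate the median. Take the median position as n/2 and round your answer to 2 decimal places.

40.59

Cumulative frequencies: 8, 14, 24, 37, 54, 65, 76
n = 76; position = n/2 = 38.
This falls in the class 40 – <50: L = 40, F = 37, f = 17, h = 10.
Median ≈ 40 + ((38 − 37) / 17) × 10 = 40.5882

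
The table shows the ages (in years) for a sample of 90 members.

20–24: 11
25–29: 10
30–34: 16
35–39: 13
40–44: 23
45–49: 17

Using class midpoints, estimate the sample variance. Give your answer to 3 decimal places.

Midpoints: 22, 27, 32, 37, 42, 47
n = 90, Σfm = 3270, mean = 36.3333
Σfm² = 124920
Σf(m − x̄)² = Σfm² − (Σfm)²/n = 124920 − 3270²/90 = 6110.0000
Sample variance = 6110.0000 / 89 = 68.6517

68.652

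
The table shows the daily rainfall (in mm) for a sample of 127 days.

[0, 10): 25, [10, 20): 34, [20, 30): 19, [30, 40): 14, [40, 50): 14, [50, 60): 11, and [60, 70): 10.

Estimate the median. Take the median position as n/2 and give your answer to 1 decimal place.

Cumulative frequencies: 25, 59, 78, 92, 106, 117, 127
n = 127; position = n/2 = 63.5.
This falls in the class [20, 30): L = 20, F = 59, f = 19, h = 10.
Median ≈ 20 + ((63.5 − 59) / 19) × 10 = 22.3684

22.4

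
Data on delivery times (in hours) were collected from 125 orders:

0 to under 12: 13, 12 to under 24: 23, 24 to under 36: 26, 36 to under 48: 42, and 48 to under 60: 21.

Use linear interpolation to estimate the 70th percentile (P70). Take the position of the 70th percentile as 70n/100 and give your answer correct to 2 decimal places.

43.29

Cumulative frequencies: 13, 36, 62, 104, 125
n = 125; position = 70n/100 = 87.5.
This falls in the class 36 to under 48: L = 36, F = 62, f = 42, h = 12.
70th percentile ≈ 36 + ((87.5 − 62) / 42) × 12 = 43.2857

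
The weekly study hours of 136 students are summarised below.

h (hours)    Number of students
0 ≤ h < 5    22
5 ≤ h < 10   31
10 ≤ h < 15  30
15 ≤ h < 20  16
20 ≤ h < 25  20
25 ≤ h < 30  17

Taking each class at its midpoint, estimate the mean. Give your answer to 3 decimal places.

13.676

Midpoints: 2.5, 7.5, 12.5, 17.5, 22.5, 27.5
Σfm = 22×2.5 + 31×7.5 + 30×12.5 + 16×17.5 + 20×22.5 + 17×27.5 = 1860
n = Σf = 136
Mean = 1860 / 136 = 13.6765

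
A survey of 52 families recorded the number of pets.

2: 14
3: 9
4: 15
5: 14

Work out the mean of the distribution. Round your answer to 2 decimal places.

3.56

Values: 2, 3, 4, 5
Σfx = 14×2 + 9×3 + 15×4 + 14×5 = 185
n = Σf = 52
Mean = 185 / 52 = 3.5577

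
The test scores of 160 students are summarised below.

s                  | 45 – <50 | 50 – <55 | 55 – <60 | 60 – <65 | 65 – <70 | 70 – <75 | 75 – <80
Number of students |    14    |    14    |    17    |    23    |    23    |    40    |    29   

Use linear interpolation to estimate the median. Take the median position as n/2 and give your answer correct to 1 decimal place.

Cumulative frequencies: 14, 28, 45, 68, 91, 131, 160
n = 160; position = n/2 = 80.
This falls in the class 65 – <70: L = 65, F = 68, f = 23, h = 5.
Median ≈ 65 + ((80 − 68) / 23) × 5 = 67.6087

67.6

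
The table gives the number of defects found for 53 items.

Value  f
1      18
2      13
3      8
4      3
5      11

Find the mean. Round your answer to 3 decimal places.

2.547

Values: 1, 2, 3, 4, 5
Σfx = 18×1 + 13×2 + 8×3 + 3×4 + 11×5 = 135
n = Σf = 53
Mean = 135 / 53 = 2.5472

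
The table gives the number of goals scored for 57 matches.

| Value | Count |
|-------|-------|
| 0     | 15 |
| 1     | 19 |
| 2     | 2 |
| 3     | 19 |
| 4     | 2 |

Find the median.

Cumulative frequencies: 15, 34, 36, 55, 57
n = 57, so the median is the value in position (n+1)/2 = 29.
Position 29 falls at value 1.

1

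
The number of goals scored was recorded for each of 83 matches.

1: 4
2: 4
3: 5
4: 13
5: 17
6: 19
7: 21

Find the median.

Cumulative frequencies: 4, 8, 13, 26, 43, 62, 83
n = 83, so the median is the value in position (n+1)/2 = 42.
Position 42 falls at value 5.

5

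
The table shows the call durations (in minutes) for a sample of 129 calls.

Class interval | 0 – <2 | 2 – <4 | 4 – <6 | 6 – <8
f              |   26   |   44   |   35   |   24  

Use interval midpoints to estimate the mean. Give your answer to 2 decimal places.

Midpoints: 1, 3, 5, 7
Σfm = 26×1 + 44×3 + 35×5 + 24×7 = 501
n = Σf = 129
Mean = 501 / 129 = 3.8837

3.88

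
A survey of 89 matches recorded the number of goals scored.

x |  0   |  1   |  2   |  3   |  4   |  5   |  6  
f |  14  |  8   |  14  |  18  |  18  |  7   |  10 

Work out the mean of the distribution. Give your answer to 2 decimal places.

Values: 0, 1, 2, 3, 4, 5, 6
Σfx = 14×0 + 8×1 + 14×2 + 18×3 + 18×4 + 7×5 + 10×6 = 257
n = Σf = 89
Mean = 257 / 89 = 2.8876

2.89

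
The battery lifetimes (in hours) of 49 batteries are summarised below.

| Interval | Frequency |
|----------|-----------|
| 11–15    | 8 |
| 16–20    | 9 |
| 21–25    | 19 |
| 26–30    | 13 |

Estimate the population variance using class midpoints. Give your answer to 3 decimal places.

Midpoints: 13, 18, 23, 28
n = 49, Σfm = 1067, mean = 21.7755
Σfm² = 24511
Σf(m − x̄)² = Σfm² − (Σfm)²/n = 24511 − 1067²/49 = 1276.5306
Population variance = 1276.5306 / 49 = 26.0516

26.052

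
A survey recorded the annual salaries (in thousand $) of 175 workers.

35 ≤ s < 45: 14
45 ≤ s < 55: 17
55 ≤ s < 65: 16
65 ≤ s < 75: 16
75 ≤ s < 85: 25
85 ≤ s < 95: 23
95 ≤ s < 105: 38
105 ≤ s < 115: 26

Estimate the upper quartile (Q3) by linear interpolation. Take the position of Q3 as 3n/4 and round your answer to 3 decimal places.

Cumulative frequencies: 14, 31, 47, 63, 88, 111, 149, 175
n = 175; position = 3n/4 = 131.25.
This falls in the class 95 ≤ s < 105: L = 95, F = 111, f = 38, h = 10.
Upper quartile ≈ 95 + ((131.25 − 111) / 38) × 10 = 100.3289

100.329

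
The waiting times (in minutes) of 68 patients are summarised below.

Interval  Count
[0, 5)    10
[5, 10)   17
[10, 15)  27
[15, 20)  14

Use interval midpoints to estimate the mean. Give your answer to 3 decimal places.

10.809

Midpoints: 2.5, 7.5, 12.5, 17.5
Σfm = 10×2.5 + 17×7.5 + 27×12.5 + 14×17.5 = 735
n = Σf = 68
Mean = 735 / 68 = 10.8088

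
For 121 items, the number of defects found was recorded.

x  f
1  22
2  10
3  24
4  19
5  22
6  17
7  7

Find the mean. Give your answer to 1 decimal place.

Values: 1, 2, 3, 4, 5, 6, 7
Σfx = 22×1 + 10×2 + 24×3 + 19×4 + 22×5 + 17×6 + 7×7 = 451
n = Σf = 121
Mean = 451 / 121 = 3.7273

3.7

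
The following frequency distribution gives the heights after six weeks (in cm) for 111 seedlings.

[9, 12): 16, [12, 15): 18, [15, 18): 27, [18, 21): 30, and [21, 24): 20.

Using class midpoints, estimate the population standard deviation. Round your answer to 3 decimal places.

Midpoints: 10.5, 13.5, 16.5, 19.5, 22.5
n = 111, Σfm = 1891.5, mean = 17.0405
Σfm² = 33927.75
Σf(m − x̄)² = Σfm² − (Σfm)²/n = 33927.75 − 1891.5²/111 = 1695.5676
Population variance = 1695.5676 / 111 = 15.2754
Standard deviation = √15.2754 = 3.9084

3.908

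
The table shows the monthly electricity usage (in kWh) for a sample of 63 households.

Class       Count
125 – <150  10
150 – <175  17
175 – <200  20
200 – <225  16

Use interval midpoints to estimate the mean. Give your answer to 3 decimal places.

179.167

Midpoints: 137.5, 162.5, 187.5, 212.5
Σfm = 10×137.5 + 17×162.5 + 20×187.5 + 16×212.5 = 11287.5
n = Σf = 63
Mean = 11287.5 / 63 = 179.1667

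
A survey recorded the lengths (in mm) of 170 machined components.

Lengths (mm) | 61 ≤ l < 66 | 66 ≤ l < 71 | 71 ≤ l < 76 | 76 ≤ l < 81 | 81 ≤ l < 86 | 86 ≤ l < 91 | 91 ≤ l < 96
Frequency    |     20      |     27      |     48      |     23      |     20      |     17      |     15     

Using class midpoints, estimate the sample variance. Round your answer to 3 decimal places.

79.239

Midpoints: 63.5, 68.5, 73.5, 78.5, 83.5, 88.5, 93.5
n = 170, Σfm = 13030, mean = 76.6471
Σfm² = 1012102.5
Σf(m − x̄)² = Σfm² − (Σfm)²/n = 1012102.5 − 13030²/170 = 13391.3235
Sample variance = 13391.3235 / 169 = 79.2386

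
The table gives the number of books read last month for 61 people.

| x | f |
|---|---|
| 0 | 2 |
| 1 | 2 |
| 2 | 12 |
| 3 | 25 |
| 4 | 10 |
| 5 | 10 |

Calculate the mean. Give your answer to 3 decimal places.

3.131

Values: 0, 1, 2, 3, 4, 5
Σfx = 2×0 + 2×1 + 12×2 + 25×3 + 10×4 + 10×5 = 191
n = Σf = 61
Mean = 191 / 61 = 3.1311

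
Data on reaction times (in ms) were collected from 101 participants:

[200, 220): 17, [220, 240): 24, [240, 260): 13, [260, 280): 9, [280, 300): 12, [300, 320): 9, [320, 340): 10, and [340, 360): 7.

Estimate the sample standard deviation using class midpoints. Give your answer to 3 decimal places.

45.002

Midpoints: 210, 230, 250, 270, 290, 310, 330, 350
n = 101, Σfm = 26790, mean = 265.2475
Σfm² = 7308500
Σf(m − x̄)² = Σfm² − (Σfm)²/n = 7308500 − 26790²/101 = 202518.8119
Sample variance = 202518.8119 / 100 = 2025.1881
Standard deviation = √2025.1881 = 45.0021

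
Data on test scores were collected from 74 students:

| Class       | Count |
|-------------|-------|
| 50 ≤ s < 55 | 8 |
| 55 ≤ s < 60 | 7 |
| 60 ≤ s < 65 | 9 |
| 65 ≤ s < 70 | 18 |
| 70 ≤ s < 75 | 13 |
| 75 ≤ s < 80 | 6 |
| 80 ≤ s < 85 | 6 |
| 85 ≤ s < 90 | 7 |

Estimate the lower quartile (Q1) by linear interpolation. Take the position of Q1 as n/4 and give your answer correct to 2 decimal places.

61.94

Cumulative frequencies: 8, 15, 24, 42, 55, 61, 67, 74
n = 74; position = n/4 = 18.5.
This falls in the class 60 ≤ s < 65: L = 60, F = 15, f = 9, h = 5.
Lower quartile ≈ 60 + ((18.5 − 15) / 9) × 5 = 61.9444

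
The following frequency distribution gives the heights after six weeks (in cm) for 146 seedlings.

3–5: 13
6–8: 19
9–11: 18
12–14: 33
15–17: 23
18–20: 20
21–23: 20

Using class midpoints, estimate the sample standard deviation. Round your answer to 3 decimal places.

Midpoints: 4, 7, 10, 13, 16, 19, 22
n = 146, Σfm = 1982, mean = 13.5753
Σfm² = 31304
Σf(m − x̄)² = Σfm² − (Σfm)²/n = 31304 − 1982²/146 = 4397.6712
Sample variance = 4397.6712 / 145 = 30.3288
Standard deviation = √30.3288 = 5.5072

5.507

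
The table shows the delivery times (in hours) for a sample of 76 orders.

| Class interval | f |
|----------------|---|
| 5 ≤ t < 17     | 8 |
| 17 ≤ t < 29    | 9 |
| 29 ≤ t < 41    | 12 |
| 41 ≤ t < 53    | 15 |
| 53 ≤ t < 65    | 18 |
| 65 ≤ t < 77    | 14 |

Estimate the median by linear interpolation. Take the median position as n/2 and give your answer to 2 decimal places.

48.20

Cumulative frequencies: 8, 17, 29, 44, 62, 76
n = 76; position = n/2 = 38.
This falls in the class 41 ≤ t < 53: L = 41, F = 29, f = 15, h = 12.
Median ≈ 41 + ((38 − 29) / 15) × 12 = 48.2000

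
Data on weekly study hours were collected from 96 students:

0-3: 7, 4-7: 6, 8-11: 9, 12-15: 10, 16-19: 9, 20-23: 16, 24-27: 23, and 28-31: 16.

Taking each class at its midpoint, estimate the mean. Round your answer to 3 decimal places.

Midpoints: 1.5, 5.5, 9.5, 13.5, 17.5, 21.5, 25.5, 29.5
Σfm = 7×1.5 + 6×5.5 + 9×9.5 + 10×13.5 + 9×17.5 + 16×21.5 + 23×25.5 + 16×29.5 = 1824
n = Σf = 96
Mean = 1824 / 96 = 19.0000

19.000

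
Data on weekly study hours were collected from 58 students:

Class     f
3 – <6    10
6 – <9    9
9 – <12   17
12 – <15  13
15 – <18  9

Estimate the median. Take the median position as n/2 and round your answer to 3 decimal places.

10.765

Cumulative frequencies: 10, 19, 36, 49, 58
n = 58; position = n/2 = 29.
This falls in the class 9 – <12: L = 9, F = 19, f = 17, h = 3.
Median ≈ 9 + ((29 − 19) / 17) × 3 = 10.7647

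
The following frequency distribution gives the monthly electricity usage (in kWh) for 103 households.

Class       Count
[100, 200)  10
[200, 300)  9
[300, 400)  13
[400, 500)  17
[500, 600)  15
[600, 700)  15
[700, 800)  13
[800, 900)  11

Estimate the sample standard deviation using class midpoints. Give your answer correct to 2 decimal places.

Midpoints: 150, 250, 350, 450, 550, 650, 750, 850
n = 103, Σfm = 53050, mean = 515.0485
Σfm² = 31957500
Σf(m − x̄)² = Σfm² − (Σfm)²/n = 31957500 − 53050²/103 = 4634174.7573
Sample variance = 4634174.7573 / 102 = 45433.0859
Standard deviation = √45433.0859 = 213.1504

213.15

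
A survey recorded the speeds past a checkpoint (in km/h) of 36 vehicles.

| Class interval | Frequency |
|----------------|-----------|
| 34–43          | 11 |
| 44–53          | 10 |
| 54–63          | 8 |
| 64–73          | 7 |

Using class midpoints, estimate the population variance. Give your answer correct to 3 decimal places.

121.219

Midpoints: 38.5, 48.5, 58.5, 68.5
n = 36, Σfm = 1856, mean = 51.5556
Σfm² = 100051
Σf(m − x̄)² = Σfm² − (Σfm)²/n = 100051 − 1856²/36 = 4363.8889
Population variance = 4363.8889 / 36 = 121.2191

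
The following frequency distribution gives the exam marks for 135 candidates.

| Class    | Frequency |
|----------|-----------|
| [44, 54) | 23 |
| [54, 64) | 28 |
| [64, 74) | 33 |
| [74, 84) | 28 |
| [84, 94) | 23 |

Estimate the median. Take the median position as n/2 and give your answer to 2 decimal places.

69.00

Cumulative frequencies: 23, 51, 84, 112, 135
n = 135; position = n/2 = 67.5.
This falls in the class [64, 74): L = 64, F = 51, f = 33, h = 10.
Median ≈ 64 + ((67.5 − 51) / 33) × 10 = 69.0000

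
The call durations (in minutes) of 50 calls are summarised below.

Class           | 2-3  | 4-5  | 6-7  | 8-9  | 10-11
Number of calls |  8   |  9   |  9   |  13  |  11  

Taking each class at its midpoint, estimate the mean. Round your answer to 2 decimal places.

6.90

Midpoints: 2.5, 4.5, 6.5, 8.5, 10.5
Σfm = 8×2.5 + 9×4.5 + 9×6.5 + 13×8.5 + 11×10.5 = 345
n = Σf = 50
Mean = 345 / 50 = 6.9000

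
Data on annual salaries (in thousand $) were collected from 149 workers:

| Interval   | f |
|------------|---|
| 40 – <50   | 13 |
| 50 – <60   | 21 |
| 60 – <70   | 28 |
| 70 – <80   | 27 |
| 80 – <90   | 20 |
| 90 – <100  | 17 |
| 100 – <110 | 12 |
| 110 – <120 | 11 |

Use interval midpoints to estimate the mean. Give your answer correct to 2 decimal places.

76.68

Midpoints: 45, 55, 65, 75, 85, 95, 105, 115
Σfm = 13×45 + 21×55 + 28×65 + 27×75 + 20×85 + 17×95 + 12×105 + 11×115 = 11425
n = Σf = 149
Mean = 11425 / 149 = 76.6779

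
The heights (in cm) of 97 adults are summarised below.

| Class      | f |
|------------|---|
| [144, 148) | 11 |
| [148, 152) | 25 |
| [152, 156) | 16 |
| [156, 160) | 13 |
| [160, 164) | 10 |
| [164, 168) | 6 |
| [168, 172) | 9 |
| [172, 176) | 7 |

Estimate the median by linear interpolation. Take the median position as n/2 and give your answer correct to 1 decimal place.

155.1

Cumulative frequencies: 11, 36, 52, 65, 75, 81, 90, 97
n = 97; position = n/2 = 48.5.
This falls in the class [152, 156): L = 152, F = 36, f = 16, h = 4.
Median ≈ 152 + ((48.5 − 36) / 16) × 4 = 155.1250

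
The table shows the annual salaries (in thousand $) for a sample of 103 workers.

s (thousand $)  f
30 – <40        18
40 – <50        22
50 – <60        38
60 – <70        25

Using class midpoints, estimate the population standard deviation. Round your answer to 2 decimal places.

Midpoints: 35, 45, 55, 65
n = 103, Σfm = 5335, mean = 51.7961
Σfm² = 287175
Σf(m − x̄)² = Σfm² − (Σfm)²/n = 287175 − 5335²/103 = 10842.7184
Population variance = 10842.7184 / 103 = 105.2691
Standard deviation = √105.2691 = 10.2601

10.26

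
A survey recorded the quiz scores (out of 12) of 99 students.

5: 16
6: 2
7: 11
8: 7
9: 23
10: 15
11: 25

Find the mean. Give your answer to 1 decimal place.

8.7

Values: 5, 6, 7, 8, 9, 10, 11
Σfx = 16×5 + 2×6 + 11×7 + 7×8 + 23×9 + 15×10 + 25×11 = 857
n = Σf = 99
Mean = 857 / 99 = 8.6566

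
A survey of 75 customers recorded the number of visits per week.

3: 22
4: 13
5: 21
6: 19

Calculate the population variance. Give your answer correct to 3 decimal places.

1.343

Values: 3, 4, 5, 6
n = 75, Σfx = 337, mean = 4.4933
Σfx² = 1615
Σf(x − x̄)² = Σfx² − (Σfx)²/n = 1615 − 337²/75 = 100.7467
Population variance = 100.7467 / 75 = 1.3433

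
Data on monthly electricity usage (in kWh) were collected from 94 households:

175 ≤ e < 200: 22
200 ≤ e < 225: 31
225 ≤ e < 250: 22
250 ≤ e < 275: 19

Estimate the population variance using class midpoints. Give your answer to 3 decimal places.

Midpoints: 187.5, 212.5, 237.5, 262.5
n = 94, Σfm = 20925, mean = 222.6064
Σfm² = 4723437.5
Σf(m − x̄)² = Σfm² − (Σfm)²/n = 4723437.5 − 20925²/94 = 65398.9362
Population variance = 65398.9362 / 94 = 695.7334

695.733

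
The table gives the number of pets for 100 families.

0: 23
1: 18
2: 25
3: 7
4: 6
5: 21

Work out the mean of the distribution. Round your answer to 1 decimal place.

Values: 0, 1, 2, 3, 4, 5
Σfx = 23×0 + 18×1 + 25×2 + 7×3 + 6×4 + 21×5 = 218
n = Σf = 100
Mean = 218 / 100 = 2.1800

2.2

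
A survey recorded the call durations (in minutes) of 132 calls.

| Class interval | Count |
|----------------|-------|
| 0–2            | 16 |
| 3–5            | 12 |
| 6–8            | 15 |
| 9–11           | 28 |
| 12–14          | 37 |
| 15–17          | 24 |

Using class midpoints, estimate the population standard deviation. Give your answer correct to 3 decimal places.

4.815

Midpoints: 1, 4, 7, 10, 13, 16
n = 132, Σfm = 1314, mean = 9.9545
Σfm² = 16140
Σf(m − x̄)² = Σfm² − (Σfm)²/n = 16140 − 1314²/132 = 3059.7273
Population variance = 3059.7273 / 132 = 23.1798
Standard deviation = √23.1798 = 4.8145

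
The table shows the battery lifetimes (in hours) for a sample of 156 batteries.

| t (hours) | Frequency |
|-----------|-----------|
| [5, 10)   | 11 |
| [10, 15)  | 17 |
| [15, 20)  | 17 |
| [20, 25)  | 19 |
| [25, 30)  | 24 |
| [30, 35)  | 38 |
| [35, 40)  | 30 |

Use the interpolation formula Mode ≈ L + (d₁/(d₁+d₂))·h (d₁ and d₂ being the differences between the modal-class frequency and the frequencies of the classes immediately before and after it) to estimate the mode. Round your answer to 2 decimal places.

33.18

Modal class: [30, 35) (highest frequency 38).
d₁ = 38 − 24 = 14, d₂ = 38 − 30 = 8
Mode ≈ 30 + (14/(14+8)) × 5 = 30 + 3.1818 = 33.1818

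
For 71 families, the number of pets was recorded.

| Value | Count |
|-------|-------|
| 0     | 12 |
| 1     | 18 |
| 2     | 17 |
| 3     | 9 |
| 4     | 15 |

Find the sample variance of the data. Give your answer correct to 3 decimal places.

Values: 0, 1, 2, 3, 4
n = 71, Σfx = 139, mean = 1.9577
Σfx² = 407
Σf(x − x̄)² = Σfx² − (Σfx)²/n = 407 − 139²/71 = 134.8732
Sample variance = 134.8732 / 70 = 1.9268

1.927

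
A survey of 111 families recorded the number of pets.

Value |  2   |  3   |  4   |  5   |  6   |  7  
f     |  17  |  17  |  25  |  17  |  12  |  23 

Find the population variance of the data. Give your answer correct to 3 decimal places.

2.934

Values: 2, 3, 4, 5, 6, 7
n = 111, Σfx = 503, mean = 4.5315
Σfx² = 2605
Σf(x − x̄)² = Σfx² − (Σfx)²/n = 2605 − 503²/111 = 325.6396
Population variance = 325.6396 / 111 = 2.9337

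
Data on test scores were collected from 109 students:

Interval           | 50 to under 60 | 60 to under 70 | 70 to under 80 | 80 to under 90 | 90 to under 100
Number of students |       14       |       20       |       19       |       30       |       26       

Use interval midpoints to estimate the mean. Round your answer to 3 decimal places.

Midpoints: 55, 65, 75, 85, 95
Σfm = 14×55 + 20×65 + 19×75 + 30×85 + 26×95 = 8515
n = Σf = 109
Mean = 8515 / 109 = 78.1193

78.119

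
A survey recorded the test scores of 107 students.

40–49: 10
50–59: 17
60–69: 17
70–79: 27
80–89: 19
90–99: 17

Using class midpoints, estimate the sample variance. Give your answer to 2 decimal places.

Midpoints: 44.5, 54.5, 64.5, 74.5, 84.5, 94.5
n = 107, Σfm = 7691.5, mean = 71.8832
Σfm² = 578356.75
Σf(m − x̄)² = Σfm² − (Σfm)²/n = 578356.75 − 7691.5²/107 = 25467.2897
Sample variance = 25467.2897 / 106 = 240.2575

240.26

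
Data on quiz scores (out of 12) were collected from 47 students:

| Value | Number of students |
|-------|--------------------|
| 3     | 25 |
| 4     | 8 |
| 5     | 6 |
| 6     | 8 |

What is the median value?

3

Cumulative frequencies: 25, 33, 39, 47
n = 47, so the median is the value in position (n+1)/2 = 24.
Position 24 falls at value 3.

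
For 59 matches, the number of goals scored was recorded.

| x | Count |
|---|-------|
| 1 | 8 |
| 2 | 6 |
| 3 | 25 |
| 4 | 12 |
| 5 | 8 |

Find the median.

Cumulative frequencies: 8, 14, 39, 51, 59
n = 59, so the median is the value in position (n+1)/2 = 30.
Position 30 falls at value 3.

3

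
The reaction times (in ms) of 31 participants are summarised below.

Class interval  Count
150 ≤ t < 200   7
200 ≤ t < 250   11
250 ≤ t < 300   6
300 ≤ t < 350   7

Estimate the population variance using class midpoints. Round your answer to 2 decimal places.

Midpoints: 175, 225, 275, 325
n = 31, Σfm = 7625, mean = 245.9677
Σfm² = 1964375
Σf(m − x̄)² = Σfm² − (Σfm)²/n = 1964375 − 7625²/31 = 88870.9677
Population variance = 88870.9677 / 31 = 2866.8054

2866.81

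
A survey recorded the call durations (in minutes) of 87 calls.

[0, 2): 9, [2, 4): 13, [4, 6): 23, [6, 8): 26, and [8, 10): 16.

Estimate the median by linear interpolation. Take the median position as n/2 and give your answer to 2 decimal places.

5.87

Cumulative frequencies: 9, 22, 45, 71, 87
n = 87; position = n/2 = 43.5.
This falls in the class [4, 6): L = 4, F = 22, f = 23, h = 2.
Median ≈ 4 + ((43.5 − 22) / 23) × 2 = 5.8696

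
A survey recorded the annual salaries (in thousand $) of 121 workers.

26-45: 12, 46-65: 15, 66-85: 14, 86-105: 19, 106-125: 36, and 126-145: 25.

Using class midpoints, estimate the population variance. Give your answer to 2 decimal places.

1050.26

Midpoints: 35.5, 55.5, 75.5, 95.5, 115.5, 135.5
n = 121, Σfm = 11675.5, mean = 96.4917
Σfm² = 1253670.25
Σf(m − x̄)² = Σfm² − (Σfm)²/n = 1253670.25 − 11675.5²/121 = 127080.9917
Population variance = 127080.9917 / 121 = 1050.2561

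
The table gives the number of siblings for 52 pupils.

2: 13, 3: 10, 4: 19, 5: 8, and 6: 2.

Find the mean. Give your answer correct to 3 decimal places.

Values: 2, 3, 4, 5, 6
Σfx = 13×2 + 10×3 + 19×4 + 8×5 + 2×6 = 184
n = Σf = 52
Mean = 184 / 52 = 3.5385

3.538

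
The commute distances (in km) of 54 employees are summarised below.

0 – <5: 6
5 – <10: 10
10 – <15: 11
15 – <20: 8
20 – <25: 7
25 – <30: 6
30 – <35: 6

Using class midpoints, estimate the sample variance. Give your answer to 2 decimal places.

88.36

Midpoints: 2.5, 7.5, 12.5, 17.5, 22.5, 27.5, 32.5
n = 54, Σfm = 885, mean = 16.3889
Σfm² = 19187.5
Σf(m − x̄)² = Σfm² − (Σfm)²/n = 19187.5 − 885²/54 = 4683.3333
Sample variance = 4683.3333 / 53 = 88.3648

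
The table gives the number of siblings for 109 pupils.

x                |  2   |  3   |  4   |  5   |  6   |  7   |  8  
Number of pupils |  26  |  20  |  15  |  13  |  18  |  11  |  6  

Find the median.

Cumulative frequencies: 26, 46, 61, 74, 92, 103, 109
n = 109, so the median is the value in position (n+1)/2 = 55.
Position 55 falls at value 4.

4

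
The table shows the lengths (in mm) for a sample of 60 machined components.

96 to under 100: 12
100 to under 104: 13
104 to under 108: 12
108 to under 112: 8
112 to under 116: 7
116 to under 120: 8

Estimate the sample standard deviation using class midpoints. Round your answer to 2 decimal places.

6.74

Midpoints: 98, 102, 106, 110, 114, 118
n = 60, Σfm = 6396, mean = 106.6000
Σfm² = 684496
Σf(m − x̄)² = Σfm² − (Σfm)²/n = 684496 − 6396²/60 = 2682.4000
Sample variance = 2682.4000 / 59 = 45.4644
Standard deviation = √45.4644 = 6.7427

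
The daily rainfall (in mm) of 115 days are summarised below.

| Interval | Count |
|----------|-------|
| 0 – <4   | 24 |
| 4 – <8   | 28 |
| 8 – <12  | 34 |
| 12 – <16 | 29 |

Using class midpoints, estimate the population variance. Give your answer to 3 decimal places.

Midpoints: 2, 6, 10, 14
n = 115, Σfm = 962, mean = 8.3652
Σfm² = 10188
Σf(m − x̄)² = Σfm² − (Σfm)²/n = 10188 − 962²/115 = 2140.6609
Population variance = 2140.6609 / 115 = 18.6144

18.614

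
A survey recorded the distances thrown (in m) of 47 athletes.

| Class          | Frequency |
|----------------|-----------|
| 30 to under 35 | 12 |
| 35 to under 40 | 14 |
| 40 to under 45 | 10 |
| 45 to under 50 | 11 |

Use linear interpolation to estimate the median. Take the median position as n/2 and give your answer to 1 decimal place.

39.1

Cumulative frequencies: 12, 26, 36, 47
n = 47; position = n/2 = 23.5.
This falls in the class 35 to under 40: L = 35, F = 12, f = 14, h = 5.
Median ≈ 35 + ((23.5 − 12) / 14) × 5 = 39.1071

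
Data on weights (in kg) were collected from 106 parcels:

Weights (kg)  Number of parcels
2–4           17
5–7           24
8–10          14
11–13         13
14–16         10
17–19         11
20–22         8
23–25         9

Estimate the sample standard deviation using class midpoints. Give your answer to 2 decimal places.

Midpoints: 3, 6, 9, 12, 15, 18, 21, 24
n = 106, Σfm = 1209, mean = 11.4057
Σfm² = 18549
Σf(m − x̄)² = Σfm² − (Σfm)²/n = 18549 − 1209²/106 = 4759.5566
Sample variance = 4759.5566 / 105 = 45.3291
Standard deviation = √45.3291 = 6.7327

6.73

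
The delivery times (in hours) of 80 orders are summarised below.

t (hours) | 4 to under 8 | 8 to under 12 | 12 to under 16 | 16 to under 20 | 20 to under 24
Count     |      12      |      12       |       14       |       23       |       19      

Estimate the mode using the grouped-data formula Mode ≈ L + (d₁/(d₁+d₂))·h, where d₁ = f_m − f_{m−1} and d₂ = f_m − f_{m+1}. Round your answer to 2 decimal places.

Modal class: 16 to under 20 (highest frequency 23).
d₁ = 23 − 14 = 9, d₂ = 23 − 19 = 4
Mode ≈ 16 + (9/(9+4)) × 4 = 16 + 2.7692 = 18.7692

18.77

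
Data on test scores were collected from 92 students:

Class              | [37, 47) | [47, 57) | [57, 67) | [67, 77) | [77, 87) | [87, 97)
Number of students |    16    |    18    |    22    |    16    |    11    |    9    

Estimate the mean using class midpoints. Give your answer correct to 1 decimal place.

Midpoints: 42, 52, 62, 72, 82, 92
Σfm = 16×42 + 18×52 + 22×62 + 16×72 + 11×82 + 9×92 = 5854
n = Σf = 92
Mean = 5854 / 92 = 63.6304

63.6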